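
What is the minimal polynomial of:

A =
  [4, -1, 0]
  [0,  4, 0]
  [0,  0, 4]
x^2 - 8*x + 16

The characteristic polynomial is χ_A(x) = (x - 4)^3, so the eigenvalues are known. The minimal polynomial is
  m_A(x) = Π_λ (x − λ)^{k_λ}
where k_λ is the size of the *largest* Jordan block for λ (equivalently, the smallest k with (A − λI)^k v = 0 for every generalised eigenvector v of λ).

  λ = 4: largest Jordan block has size 2, contributing (x − 4)^2

So m_A(x) = (x - 4)^2 = x^2 - 8*x + 16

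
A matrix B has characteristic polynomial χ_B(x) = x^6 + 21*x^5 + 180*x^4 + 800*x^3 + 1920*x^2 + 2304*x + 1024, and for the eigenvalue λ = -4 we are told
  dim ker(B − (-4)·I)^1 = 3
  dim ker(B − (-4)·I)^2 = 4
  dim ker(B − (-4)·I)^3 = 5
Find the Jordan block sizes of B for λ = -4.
Block sizes for λ = -4: [3, 1, 1]

From the dimensions of kernels of powers, the number of Jordan blocks of size at least j is d_j − d_{j−1} where d_j = dim ker(N^j) (with d_0 = 0). Computing the differences gives [3, 1, 1].
The number of blocks of size exactly k is (#blocks of size ≥ k) − (#blocks of size ≥ k + 1), so the partition is: 2 block(s) of size 1, 1 block(s) of size 3.
In nonincreasing order the block sizes are [3, 1, 1].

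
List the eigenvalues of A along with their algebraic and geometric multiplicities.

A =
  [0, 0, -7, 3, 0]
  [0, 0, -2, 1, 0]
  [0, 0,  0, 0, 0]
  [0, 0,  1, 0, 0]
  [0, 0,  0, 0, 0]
λ = 0: alg = 5, geom = 3

Step 1 — factor the characteristic polynomial to read off the algebraic multiplicities:
  χ_A(x) = x^5

Step 2 — compute geometric multiplicities via the rank-nullity identity g(λ) = n − rank(A − λI):
  rank(A − (0)·I) = 2, so dim ker(A − (0)·I) = n − 2 = 3

Summary:
  λ = 0: algebraic multiplicity = 5, geometric multiplicity = 3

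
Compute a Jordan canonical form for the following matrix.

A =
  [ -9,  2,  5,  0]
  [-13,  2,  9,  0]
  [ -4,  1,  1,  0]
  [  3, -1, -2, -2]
J_3(-2) ⊕ J_1(-2)

The characteristic polynomial is
  det(x·I − A) = x^4 + 8*x^3 + 24*x^2 + 32*x + 16 = (x + 2)^4

Eigenvalues and multiplicities (the geometric multiplicity of λ is n − rank(A − λI), which equals the number of Jordan blocks for λ):
  λ = -2: algebraic multiplicity = 4, geometric multiplicity = 2

Determining the block sizes for each eigenvalue:
  λ = -2: with am = 4 and gm = 2, the partition is not yet determined (e.g. several partitions of 4 into 2 parts exist). Let N = A − (-2)·I. Computing rank(N^1) = 2, rank(N^2) = 1, rank(N^3) = 0; the number of blocks of size ≥ j is rank(N^{j−1}) − rank(N^j), giving [2, 1, 1]. So we have 1 block(s) of size 3, 1 block(s) of size 1 → block sizes [3, 1]

Assembling the blocks gives a Jordan form
J =
  [-2,  1,  0,  0]
  [ 0, -2,  1,  0]
  [ 0,  0, -2,  0]
  [ 0,  0,  0, -2]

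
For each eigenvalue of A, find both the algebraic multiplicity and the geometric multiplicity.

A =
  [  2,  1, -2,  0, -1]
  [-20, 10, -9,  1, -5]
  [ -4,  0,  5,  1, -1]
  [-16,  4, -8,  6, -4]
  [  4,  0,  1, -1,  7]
λ = 6: alg = 5, geom = 3

Step 1 — factor the characteristic polynomial to read off the algebraic multiplicities:
  χ_A(x) = (x - 6)^5

Step 2 — compute geometric multiplicities via the rank-nullity identity g(λ) = n − rank(A − λI):
  rank(A − (6)·I) = 2, so dim ker(A − (6)·I) = n − 2 = 3

Summary:
  λ = 6: algebraic multiplicity = 5, geometric multiplicity = 3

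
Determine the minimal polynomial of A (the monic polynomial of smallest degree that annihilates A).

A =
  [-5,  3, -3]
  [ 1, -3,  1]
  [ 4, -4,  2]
x^2 + 4*x + 4

The characteristic polynomial is χ_A(x) = (x + 2)^3, so the eigenvalues are known. The minimal polynomial is
  m_A(x) = Π_λ (x − λ)^{k_λ}
where k_λ is the size of the *largest* Jordan block for λ (equivalently, the smallest k with (A − λI)^k v = 0 for every generalised eigenvector v of λ).

  λ = -2: largest Jordan block has size 2, contributing (x + 2)^2

So m_A(x) = (x + 2)^2 = x^2 + 4*x + 4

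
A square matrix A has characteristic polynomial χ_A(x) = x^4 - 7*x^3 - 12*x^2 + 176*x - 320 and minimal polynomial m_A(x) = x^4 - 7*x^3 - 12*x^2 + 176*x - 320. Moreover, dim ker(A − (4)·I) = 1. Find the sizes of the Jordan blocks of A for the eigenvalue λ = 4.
Block sizes for λ = 4: [3]

Step 1 — from the characteristic polynomial, algebraic multiplicity of λ = 4 is 3. From dim ker(A − (4)·I) = 1, there are exactly 1 Jordan blocks for λ = 4.
Step 2 — from the minimal polynomial, the factor (x − 4)^3 tells us the largest block for λ = 4 has size 3.
Step 3 — with total size 3, 1 blocks, and largest block 3, the block sizes (in nonincreasing order) are [3].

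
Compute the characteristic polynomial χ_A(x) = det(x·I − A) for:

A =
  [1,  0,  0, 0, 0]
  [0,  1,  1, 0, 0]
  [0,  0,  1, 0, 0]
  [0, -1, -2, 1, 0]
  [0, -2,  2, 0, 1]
x^5 - 5*x^4 + 10*x^3 - 10*x^2 + 5*x - 1

Expanding det(x·I − A) (e.g. by cofactor expansion or by noting that A is similar to its Jordan form J, which has the same characteristic polynomial as A) gives
  χ_A(x) = x^5 - 5*x^4 + 10*x^3 - 10*x^2 + 5*x - 1
which factors as (x - 1)^5. The eigenvalues (with algebraic multiplicities) are λ = 1 with multiplicity 5.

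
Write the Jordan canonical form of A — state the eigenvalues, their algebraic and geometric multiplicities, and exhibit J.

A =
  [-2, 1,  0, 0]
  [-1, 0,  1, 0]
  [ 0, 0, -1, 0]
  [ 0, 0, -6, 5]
J_3(-1) ⊕ J_1(5)

The characteristic polynomial is
  det(x·I − A) = x^4 - 2*x^3 - 12*x^2 - 14*x - 5 = (x - 5)*(x + 1)^3

Eigenvalues and multiplicities (the geometric multiplicity of λ is n − rank(A − λI), which equals the number of Jordan blocks for λ):
  λ = -1: algebraic multiplicity = 3, geometric multiplicity = 1
  λ = 5: algebraic multiplicity = 1, geometric multiplicity = 1

Determining the block sizes for each eigenvalue:
  λ = -1: one block (gm = 1), so the single block has size am = 3 → block sizes [3]
  λ = 5: one block (gm = 1), so the single block has size am = 1 → block sizes [1]

Assembling the blocks gives a Jordan form
J =
  [-1,  1,  0, 0]
  [ 0, -1,  1, 0]
  [ 0,  0, -1, 0]
  [ 0,  0,  0, 5]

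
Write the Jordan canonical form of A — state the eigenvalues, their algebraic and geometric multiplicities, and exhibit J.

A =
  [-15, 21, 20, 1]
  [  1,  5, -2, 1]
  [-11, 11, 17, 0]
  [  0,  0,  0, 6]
J_1(-5) ⊕ J_2(6) ⊕ J_1(6)

The characteristic polynomial is
  det(x·I − A) = x^4 - 13*x^3 + 18*x^2 + 324*x - 1080 = (x - 6)^3*(x + 5)

Eigenvalues and multiplicities (the geometric multiplicity of λ is n − rank(A − λI), which equals the number of Jordan blocks for λ):
  λ = -5: algebraic multiplicity = 1, geometric multiplicity = 1
  λ = 6: algebraic multiplicity = 3, geometric multiplicity = 2

Determining the block sizes for each eigenvalue:
  λ = -5: one block (gm = 1), so the single block has size am = 1 → block sizes [1]
  λ = 6: 2 blocks summing to 3 forces exactly one block of size 2 and the rest size 1 → block sizes [2, 1]

Assembling the blocks gives a Jordan form
J =
  [-5, 0, 0, 0]
  [ 0, 6, 1, 0]
  [ 0, 0, 6, 0]
  [ 0, 0, 0, 6]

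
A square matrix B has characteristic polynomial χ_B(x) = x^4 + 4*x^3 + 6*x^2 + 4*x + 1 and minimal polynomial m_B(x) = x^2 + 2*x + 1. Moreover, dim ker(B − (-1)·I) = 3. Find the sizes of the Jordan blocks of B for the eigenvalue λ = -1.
Block sizes for λ = -1: [2, 1, 1]

Step 1 — from the characteristic polynomial, algebraic multiplicity of λ = -1 is 4. From dim ker(B − (-1)·I) = 3, there are exactly 3 Jordan blocks for λ = -1.
Step 2 — from the minimal polynomial, the factor (x + 1)^2 tells us the largest block for λ = -1 has size 2.
Step 3 — with total size 4, 3 blocks, and largest block 2, the block sizes (in nonincreasing order) are [2, 1, 1].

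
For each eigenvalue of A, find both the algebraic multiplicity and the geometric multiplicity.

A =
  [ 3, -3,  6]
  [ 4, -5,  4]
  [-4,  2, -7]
λ = -3: alg = 3, geom = 2

Step 1 — factor the characteristic polynomial to read off the algebraic multiplicities:
  χ_A(x) = (x + 3)^3

Step 2 — compute geometric multiplicities via the rank-nullity identity g(λ) = n − rank(A − λI):
  rank(A − (-3)·I) = 1, so dim ker(A − (-3)·I) = n − 1 = 2

Summary:
  λ = -3: algebraic multiplicity = 3, geometric multiplicity = 2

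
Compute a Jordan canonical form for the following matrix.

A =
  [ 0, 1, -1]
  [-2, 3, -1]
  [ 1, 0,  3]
J_3(2)

The characteristic polynomial is
  det(x·I − A) = x^3 - 6*x^2 + 12*x - 8 = (x - 2)^3

Eigenvalues and multiplicities (the geometric multiplicity of λ is n − rank(A − λI), which equals the number of Jordan blocks for λ):
  λ = 2: algebraic multiplicity = 3, geometric multiplicity = 1

Determining the block sizes for each eigenvalue:
  λ = 2: one block (gm = 1), so the single block has size am = 3 → block sizes [3]

Assembling the blocks gives a Jordan form
J =
  [2, 1, 0]
  [0, 2, 1]
  [0, 0, 2]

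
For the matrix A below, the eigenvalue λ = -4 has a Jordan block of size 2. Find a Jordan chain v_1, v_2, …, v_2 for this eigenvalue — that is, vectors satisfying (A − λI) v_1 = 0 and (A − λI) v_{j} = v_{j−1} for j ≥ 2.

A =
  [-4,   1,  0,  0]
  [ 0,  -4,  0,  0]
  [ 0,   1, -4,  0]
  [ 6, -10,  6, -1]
A Jordan chain for λ = -4 of length 2:
v_1 = (1, 0, 1, -4)ᵀ
v_2 = (1, 1, 0, 0)ᵀ

Let N = A − (-4)·I. We want v_2 with N^2 v_2 = 0 but N^1 v_2 ≠ 0; then v_{j-1} := N · v_j for j = 2, …, 2.

Pick v_2 = (1, 1, 0, 0)ᵀ.
Then v_1 = N · v_2 = (1, 0, 1, -4)ᵀ.

Sanity check: (A − (-4)·I) v_1 = (0, 0, 0, 0)ᵀ = 0. ✓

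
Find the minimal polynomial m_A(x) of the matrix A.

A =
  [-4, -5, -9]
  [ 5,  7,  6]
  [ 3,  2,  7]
x^3 - 10*x^2 + 33*x - 36

The characteristic polynomial is χ_A(x) = (x - 4)*(x - 3)^2, so the eigenvalues are known. The minimal polynomial is
  m_A(x) = Π_λ (x − λ)^{k_λ}
where k_λ is the size of the *largest* Jordan block for λ (equivalently, the smallest k with (A − λI)^k v = 0 for every generalised eigenvector v of λ).

  λ = 3: largest Jordan block has size 2, contributing (x − 3)^2
  λ = 4: largest Jordan block has size 1, contributing (x − 4)

So m_A(x) = (x - 4)*(x - 3)^2 = x^3 - 10*x^2 + 33*x - 36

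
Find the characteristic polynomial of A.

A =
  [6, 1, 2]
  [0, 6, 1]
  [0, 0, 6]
x^3 - 18*x^2 + 108*x - 216

Expanding det(x·I − A) (e.g. by cofactor expansion or by noting that A is similar to its Jordan form J, which has the same characteristic polynomial as A) gives
  χ_A(x) = x^3 - 18*x^2 + 108*x - 216
which factors as (x - 6)^3. The eigenvalues (with algebraic multiplicities) are λ = 6 with multiplicity 3.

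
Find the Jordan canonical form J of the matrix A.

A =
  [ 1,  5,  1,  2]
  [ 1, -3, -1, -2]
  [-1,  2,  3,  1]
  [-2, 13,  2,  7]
J_3(2) ⊕ J_1(2)

The characteristic polynomial is
  det(x·I − A) = x^4 - 8*x^3 + 24*x^2 - 32*x + 16 = (x - 2)^4

Eigenvalues and multiplicities (the geometric multiplicity of λ is n − rank(A − λI), which equals the number of Jordan blocks for λ):
  λ = 2: algebraic multiplicity = 4, geometric multiplicity = 2

Determining the block sizes for each eigenvalue:
  λ = 2: with am = 4 and gm = 2, the partition is not yet determined (e.g. several partitions of 4 into 2 parts exist). Let N = A − (2)·I. Computing rank(N^1) = 2, rank(N^2) = 1, rank(N^3) = 0; the number of blocks of size ≥ j is rank(N^{j−1}) − rank(N^j), giving [2, 1, 1]. So we have 1 block(s) of size 3, 1 block(s) of size 1 → block sizes [3, 1]

Assembling the blocks gives a Jordan form
J =
  [2, 1, 0, 0]
  [0, 2, 1, 0]
  [0, 0, 2, 0]
  [0, 0, 0, 2]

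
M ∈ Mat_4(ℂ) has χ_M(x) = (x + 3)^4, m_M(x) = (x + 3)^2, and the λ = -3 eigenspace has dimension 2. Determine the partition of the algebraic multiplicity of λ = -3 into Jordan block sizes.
Block sizes for λ = -3: [2, 2]

Step 1 — from the characteristic polynomial, algebraic multiplicity of λ = -3 is 4. From dim ker(M − (-3)·I) = 2, there are exactly 2 Jordan blocks for λ = -3.
Step 2 — from the minimal polynomial, the factor (x + 3)^2 tells us the largest block for λ = -3 has size 2.
Step 3 — with total size 4, 2 blocks, and largest block 2, the block sizes (in nonincreasing order) are [2, 2].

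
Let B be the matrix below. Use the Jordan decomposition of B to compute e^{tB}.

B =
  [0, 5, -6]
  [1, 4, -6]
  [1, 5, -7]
e^{tB} =
  [t*exp(-t) + exp(-t), 5*t*exp(-t), -6*t*exp(-t)]
  [t*exp(-t), 5*t*exp(-t) + exp(-t), -6*t*exp(-t)]
  [t*exp(-t), 5*t*exp(-t), -6*t*exp(-t) + exp(-t)]

Strategy: write B = P · J · P⁻¹ where J is a Jordan canonical form, so e^{tB} = P · e^{tJ} · P⁻¹, and e^{tJ} can be computed block-by-block.

B has Jordan form
J =
  [-1,  1,  0]
  [ 0, -1,  0]
  [ 0,  0, -1]
(up to reordering of blocks).

Per-block formulas:
  For a 2×2 Jordan block J_2(-1): exp(t · J_2(-1)) = e^(-1t)·(I + t·N), where N is the 2×2 nilpotent shift.
  For a 1×1 block at λ = -1: exp(t · [-1]) = [e^(-1t)].

After assembling e^{tJ} and conjugating by P, we get:

e^{tB} =
  [t*exp(-t) + exp(-t), 5*t*exp(-t), -6*t*exp(-t)]
  [t*exp(-t), 5*t*exp(-t) + exp(-t), -6*t*exp(-t)]
  [t*exp(-t), 5*t*exp(-t), -6*t*exp(-t) + exp(-t)]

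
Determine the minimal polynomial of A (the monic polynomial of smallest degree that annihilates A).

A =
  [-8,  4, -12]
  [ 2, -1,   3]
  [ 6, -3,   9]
x^2

The characteristic polynomial is χ_A(x) = x^3, so the eigenvalues are known. The minimal polynomial is
  m_A(x) = Π_λ (x − λ)^{k_λ}
where k_λ is the size of the *largest* Jordan block for λ (equivalently, the smallest k with (A − λI)^k v = 0 for every generalised eigenvector v of λ).

  λ = 0: largest Jordan block has size 2, contributing (x − 0)^2

So m_A(x) = x^2 = x^2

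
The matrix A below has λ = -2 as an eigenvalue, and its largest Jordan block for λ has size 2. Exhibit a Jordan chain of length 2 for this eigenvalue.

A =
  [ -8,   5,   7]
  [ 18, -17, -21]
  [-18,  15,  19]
A Jordan chain for λ = -2 of length 2:
v_1 = (-6, 18, -18)ᵀ
v_2 = (1, 0, 0)ᵀ

Let N = A − (-2)·I. We want v_2 with N^2 v_2 = 0 but N^1 v_2 ≠ 0; then v_{j-1} := N · v_j for j = 2, …, 2.

Pick v_2 = (1, 0, 0)ᵀ.
Then v_1 = N · v_2 = (-6, 18, -18)ᵀ.

Sanity check: (A − (-2)·I) v_1 = (0, 0, 0)ᵀ = 0. ✓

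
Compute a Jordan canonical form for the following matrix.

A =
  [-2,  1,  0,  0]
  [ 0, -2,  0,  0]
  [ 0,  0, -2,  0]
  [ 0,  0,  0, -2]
J_2(-2) ⊕ J_1(-2) ⊕ J_1(-2)

The characteristic polynomial is
  det(x·I − A) = x^4 + 8*x^3 + 24*x^2 + 32*x + 16 = (x + 2)^4

Eigenvalues and multiplicities (the geometric multiplicity of λ is n − rank(A − λI), which equals the number of Jordan blocks for λ):
  λ = -2: algebraic multiplicity = 4, geometric multiplicity = 3

Determining the block sizes for each eigenvalue:
  λ = -2: 3 blocks summing to 4 forces exactly one block of size 2 and the rest size 1 → block sizes [2, 1, 1]

Assembling the blocks gives a Jordan form
J =
  [-2,  1,  0,  0]
  [ 0, -2,  0,  0]
  [ 0,  0, -2,  0]
  [ 0,  0,  0, -2]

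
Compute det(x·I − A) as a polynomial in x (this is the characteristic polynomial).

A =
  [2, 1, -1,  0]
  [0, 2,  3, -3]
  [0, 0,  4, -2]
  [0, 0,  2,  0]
x^4 - 8*x^3 + 24*x^2 - 32*x + 16

Expanding det(x·I − A) (e.g. by cofactor expansion or by noting that A is similar to its Jordan form J, which has the same characteristic polynomial as A) gives
  χ_A(x) = x^4 - 8*x^3 + 24*x^2 - 32*x + 16
which factors as (x - 2)^4. The eigenvalues (with algebraic multiplicities) are λ = 2 with multiplicity 4.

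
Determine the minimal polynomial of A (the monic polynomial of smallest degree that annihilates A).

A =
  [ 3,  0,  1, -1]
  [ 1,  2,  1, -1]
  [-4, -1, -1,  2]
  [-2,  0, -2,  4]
x^3 - 6*x^2 + 12*x - 8

The characteristic polynomial is χ_A(x) = (x - 2)^4, so the eigenvalues are known. The minimal polynomial is
  m_A(x) = Π_λ (x − λ)^{k_λ}
where k_λ is the size of the *largest* Jordan block for λ (equivalently, the smallest k with (A − λI)^k v = 0 for every generalised eigenvector v of λ).

  λ = 2: largest Jordan block has size 3, contributing (x − 2)^3

So m_A(x) = (x - 2)^3 = x^3 - 6*x^2 + 12*x - 8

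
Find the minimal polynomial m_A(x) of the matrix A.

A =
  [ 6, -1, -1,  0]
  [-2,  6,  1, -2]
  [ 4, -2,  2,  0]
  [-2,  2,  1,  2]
x^3 - 12*x^2 + 48*x - 64

The characteristic polynomial is χ_A(x) = (x - 4)^4, so the eigenvalues are known. The minimal polynomial is
  m_A(x) = Π_λ (x − λ)^{k_λ}
where k_λ is the size of the *largest* Jordan block for λ (equivalently, the smallest k with (A − λI)^k v = 0 for every generalised eigenvector v of λ).

  λ = 4: largest Jordan block has size 3, contributing (x − 4)^3

So m_A(x) = (x - 4)^3 = x^3 - 12*x^2 + 48*x - 64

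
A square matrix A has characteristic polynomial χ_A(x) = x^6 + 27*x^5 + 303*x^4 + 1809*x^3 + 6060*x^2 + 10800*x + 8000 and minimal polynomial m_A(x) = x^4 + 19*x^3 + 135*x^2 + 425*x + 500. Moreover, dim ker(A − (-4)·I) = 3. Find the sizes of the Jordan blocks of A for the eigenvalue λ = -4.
Block sizes for λ = -4: [1, 1, 1]

Step 1 — from the characteristic polynomial, algebraic multiplicity of λ = -4 is 3. From dim ker(A − (-4)·I) = 3, there are exactly 3 Jordan blocks for λ = -4.
Step 2 — from the minimal polynomial, the factor (x + 4) tells us the largest block for λ = -4 has size 1.
Step 3 — with total size 3, 3 blocks, and largest block 1, the block sizes (in nonincreasing order) are [1, 1, 1].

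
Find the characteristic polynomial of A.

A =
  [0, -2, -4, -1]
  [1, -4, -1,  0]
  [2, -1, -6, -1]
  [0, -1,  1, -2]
x^4 + 12*x^3 + 54*x^2 + 108*x + 81

Expanding det(x·I − A) (e.g. by cofactor expansion or by noting that A is similar to its Jordan form J, which has the same characteristic polynomial as A) gives
  χ_A(x) = x^4 + 12*x^3 + 54*x^2 + 108*x + 81
which factors as (x + 3)^4. The eigenvalues (with algebraic multiplicities) are λ = -3 with multiplicity 4.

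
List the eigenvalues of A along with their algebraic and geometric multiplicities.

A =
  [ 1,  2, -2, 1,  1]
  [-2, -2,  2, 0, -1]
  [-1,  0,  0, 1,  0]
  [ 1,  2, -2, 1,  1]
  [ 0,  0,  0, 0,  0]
λ = 0: alg = 5, geom = 3

Step 1 — factor the characteristic polynomial to read off the algebraic multiplicities:
  χ_A(x) = x^5

Step 2 — compute geometric multiplicities via the rank-nullity identity g(λ) = n − rank(A − λI):
  rank(A − (0)·I) = 2, so dim ker(A − (0)·I) = n − 2 = 3

Summary:
  λ = 0: algebraic multiplicity = 5, geometric multiplicity = 3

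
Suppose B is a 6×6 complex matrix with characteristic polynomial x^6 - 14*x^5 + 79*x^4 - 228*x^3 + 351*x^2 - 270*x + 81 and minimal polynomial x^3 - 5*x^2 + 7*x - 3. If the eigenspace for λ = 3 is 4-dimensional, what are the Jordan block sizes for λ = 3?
Block sizes for λ = 3: [1, 1, 1, 1]

Step 1 — from the characteristic polynomial, algebraic multiplicity of λ = 3 is 4. From dim ker(B − (3)·I) = 4, there are exactly 4 Jordan blocks for λ = 3.
Step 2 — from the minimal polynomial, the factor (x − 3) tells us the largest block for λ = 3 has size 1.
Step 3 — with total size 4, 4 blocks, and largest block 1, the block sizes (in nonincreasing order) are [1, 1, 1, 1].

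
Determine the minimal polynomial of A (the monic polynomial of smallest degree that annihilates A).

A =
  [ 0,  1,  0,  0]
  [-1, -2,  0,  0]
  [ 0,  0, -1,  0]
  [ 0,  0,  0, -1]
x^2 + 2*x + 1

The characteristic polynomial is χ_A(x) = (x + 1)^4, so the eigenvalues are known. The minimal polynomial is
  m_A(x) = Π_λ (x − λ)^{k_λ}
where k_λ is the size of the *largest* Jordan block for λ (equivalently, the smallest k with (A − λI)^k v = 0 for every generalised eigenvector v of λ).

  λ = -1: largest Jordan block has size 2, contributing (x + 1)^2

So m_A(x) = (x + 1)^2 = x^2 + 2*x + 1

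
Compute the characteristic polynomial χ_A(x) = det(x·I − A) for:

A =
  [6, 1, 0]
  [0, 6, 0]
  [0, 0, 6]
x^3 - 18*x^2 + 108*x - 216

Expanding det(x·I − A) (e.g. by cofactor expansion or by noting that A is similar to its Jordan form J, which has the same characteristic polynomial as A) gives
  χ_A(x) = x^3 - 18*x^2 + 108*x - 216
which factors as (x - 6)^3. The eigenvalues (with algebraic multiplicities) are λ = 6 with multiplicity 3.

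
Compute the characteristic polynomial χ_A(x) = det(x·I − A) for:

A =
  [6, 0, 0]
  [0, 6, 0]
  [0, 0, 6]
x^3 - 18*x^2 + 108*x - 216

Expanding det(x·I − A) (e.g. by cofactor expansion or by noting that A is similar to its Jordan form J, which has the same characteristic polynomial as A) gives
  χ_A(x) = x^3 - 18*x^2 + 108*x - 216
which factors as (x - 6)^3. The eigenvalues (with algebraic multiplicities) are λ = 6 with multiplicity 3.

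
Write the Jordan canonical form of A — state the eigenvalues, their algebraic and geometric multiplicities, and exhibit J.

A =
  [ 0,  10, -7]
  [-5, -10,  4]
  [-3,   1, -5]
J_3(-5)

The characteristic polynomial is
  det(x·I − A) = x^3 + 15*x^2 + 75*x + 125 = (x + 5)^3

Eigenvalues and multiplicities (the geometric multiplicity of λ is n − rank(A − λI), which equals the number of Jordan blocks for λ):
  λ = -5: algebraic multiplicity = 3, geometric multiplicity = 1

Determining the block sizes for each eigenvalue:
  λ = -5: one block (gm = 1), so the single block has size am = 3 → block sizes [3]

Assembling the blocks gives a Jordan form
J =
  [-5,  1,  0]
  [ 0, -5,  1]
  [ 0,  0, -5]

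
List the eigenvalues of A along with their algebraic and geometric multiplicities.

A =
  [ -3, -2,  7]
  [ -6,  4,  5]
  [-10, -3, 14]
λ = 5: alg = 3, geom = 1

Step 1 — factor the characteristic polynomial to read off the algebraic multiplicities:
  χ_A(x) = (x - 5)^3

Step 2 — compute geometric multiplicities via the rank-nullity identity g(λ) = n − rank(A − λI):
  rank(A − (5)·I) = 2, so dim ker(A − (5)·I) = n − 2 = 1

Summary:
  λ = 5: algebraic multiplicity = 3, geometric multiplicity = 1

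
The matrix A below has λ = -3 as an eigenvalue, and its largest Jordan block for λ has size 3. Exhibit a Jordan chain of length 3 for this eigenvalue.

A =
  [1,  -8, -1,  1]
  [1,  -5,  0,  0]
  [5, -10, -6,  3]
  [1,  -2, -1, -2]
A Jordan chain for λ = -3 of length 3:
v_1 = (4, 2, -2, -2)ᵀ
v_2 = (4, 1, 5, 1)ᵀ
v_3 = (1, 0, 0, 0)ᵀ

Let N = A − (-3)·I. We want v_3 with N^3 v_3 = 0 but N^2 v_3 ≠ 0; then v_{j-1} := N · v_j for j = 3, …, 2.

Pick v_3 = (1, 0, 0, 0)ᵀ.
Then v_2 = N · v_3 = (4, 1, 5, 1)ᵀ.
Then v_1 = N · v_2 = (4, 2, -2, -2)ᵀ.

Sanity check: (A − (-3)·I) v_1 = (0, 0, 0, 0)ᵀ = 0. ✓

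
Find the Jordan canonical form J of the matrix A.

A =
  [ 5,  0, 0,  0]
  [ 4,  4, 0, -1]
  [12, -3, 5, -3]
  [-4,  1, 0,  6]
J_2(5) ⊕ J_1(5) ⊕ J_1(5)

The characteristic polynomial is
  det(x·I − A) = x^4 - 20*x^3 + 150*x^2 - 500*x + 625 = (x - 5)^4

Eigenvalues and multiplicities (the geometric multiplicity of λ is n − rank(A − λI), which equals the number of Jordan blocks for λ):
  λ = 5: algebraic multiplicity = 4, geometric multiplicity = 3

Determining the block sizes for each eigenvalue:
  λ = 5: 3 blocks summing to 4 forces exactly one block of size 2 and the rest size 1 → block sizes [2, 1, 1]

Assembling the blocks gives a Jordan form
J =
  [5, 1, 0, 0]
  [0, 5, 0, 0]
  [0, 0, 5, 0]
  [0, 0, 0, 5]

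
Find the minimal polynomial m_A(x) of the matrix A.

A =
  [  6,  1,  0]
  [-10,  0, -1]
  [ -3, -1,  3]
x^3 - 9*x^2 + 27*x - 27

The characteristic polynomial is χ_A(x) = (x - 3)^3, so the eigenvalues are known. The minimal polynomial is
  m_A(x) = Π_λ (x − λ)^{k_λ}
where k_λ is the size of the *largest* Jordan block for λ (equivalently, the smallest k with (A − λI)^k v = 0 for every generalised eigenvector v of λ).

  λ = 3: largest Jordan block has size 3, contributing (x − 3)^3

So m_A(x) = (x - 3)^3 = x^3 - 9*x^2 + 27*x - 27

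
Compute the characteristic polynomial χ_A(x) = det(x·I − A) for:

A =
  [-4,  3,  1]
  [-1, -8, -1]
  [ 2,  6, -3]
x^3 + 15*x^2 + 75*x + 125

Expanding det(x·I − A) (e.g. by cofactor expansion or by noting that A is similar to its Jordan form J, which has the same characteristic polynomial as A) gives
  χ_A(x) = x^3 + 15*x^2 + 75*x + 125
which factors as (x + 5)^3. The eigenvalues (with algebraic multiplicities) are λ = -5 with multiplicity 3.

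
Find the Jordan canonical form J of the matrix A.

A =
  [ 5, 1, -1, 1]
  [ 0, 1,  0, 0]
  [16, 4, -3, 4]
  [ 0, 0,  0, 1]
J_2(1) ⊕ J_1(1) ⊕ J_1(1)

The characteristic polynomial is
  det(x·I − A) = x^4 - 4*x^3 + 6*x^2 - 4*x + 1 = (x - 1)^4

Eigenvalues and multiplicities (the geometric multiplicity of λ is n − rank(A − λI), which equals the number of Jordan blocks for λ):
  λ = 1: algebraic multiplicity = 4, geometric multiplicity = 3

Determining the block sizes for each eigenvalue:
  λ = 1: 3 blocks summing to 4 forces exactly one block of size 2 and the rest size 1 → block sizes [2, 1, 1]

Assembling the blocks gives a Jordan form
J =
  [1, 1, 0, 0]
  [0, 1, 0, 0]
  [0, 0, 1, 0]
  [0, 0, 0, 1]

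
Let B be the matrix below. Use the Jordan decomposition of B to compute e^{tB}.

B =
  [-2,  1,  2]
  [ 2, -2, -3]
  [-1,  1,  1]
e^{tB} =
  [t^2*exp(-t)/2 - t*exp(-t) + exp(-t), t*exp(-t), -t^2*exp(-t)/2 + 2*t*exp(-t)]
  [-t^2*exp(-t)/2 + 2*t*exp(-t), -t*exp(-t) + exp(-t), t^2*exp(-t)/2 - 3*t*exp(-t)]
  [t^2*exp(-t)/2 - t*exp(-t), t*exp(-t), -t^2*exp(-t)/2 + 2*t*exp(-t) + exp(-t)]

Strategy: write B = P · J · P⁻¹ where J is a Jordan canonical form, so e^{tB} = P · e^{tJ} · P⁻¹, and e^{tJ} can be computed block-by-block.

B has Jordan form
J =
  [-1,  1,  0]
  [ 0, -1,  1]
  [ 0,  0, -1]
(up to reordering of blocks).

Per-block formulas:
  For a 3×3 Jordan block J_3(-1): exp(t · J_3(-1)) = e^(-1t)·(I + t·N + (t^2/2)·N^2), where N is the 3×3 nilpotent shift.

After assembling e^{tJ} and conjugating by P, we get:

e^{tB} =
  [t^2*exp(-t)/2 - t*exp(-t) + exp(-t), t*exp(-t), -t^2*exp(-t)/2 + 2*t*exp(-t)]
  [-t^2*exp(-t)/2 + 2*t*exp(-t), -t*exp(-t) + exp(-t), t^2*exp(-t)/2 - 3*t*exp(-t)]
  [t^2*exp(-t)/2 - t*exp(-t), t*exp(-t), -t^2*exp(-t)/2 + 2*t*exp(-t) + exp(-t)]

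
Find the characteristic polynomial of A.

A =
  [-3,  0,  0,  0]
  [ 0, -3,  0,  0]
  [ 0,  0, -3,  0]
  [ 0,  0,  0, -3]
x^4 + 12*x^3 + 54*x^2 + 108*x + 81

Expanding det(x·I − A) (e.g. by cofactor expansion or by noting that A is similar to its Jordan form J, which has the same characteristic polynomial as A) gives
  χ_A(x) = x^4 + 12*x^3 + 54*x^2 + 108*x + 81
which factors as (x + 3)^4. The eigenvalues (with algebraic multiplicities) are λ = -3 with multiplicity 4.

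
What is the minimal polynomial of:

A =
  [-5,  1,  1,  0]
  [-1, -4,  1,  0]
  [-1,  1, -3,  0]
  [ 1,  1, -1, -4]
x^3 + 12*x^2 + 48*x + 64

The characteristic polynomial is χ_A(x) = (x + 4)^4, so the eigenvalues are known. The minimal polynomial is
  m_A(x) = Π_λ (x − λ)^{k_λ}
where k_λ is the size of the *largest* Jordan block for λ (equivalently, the smallest k with (A − λI)^k v = 0 for every generalised eigenvector v of λ).

  λ = -4: largest Jordan block has size 3, contributing (x + 4)^3

So m_A(x) = (x + 4)^3 = x^3 + 12*x^2 + 48*x + 64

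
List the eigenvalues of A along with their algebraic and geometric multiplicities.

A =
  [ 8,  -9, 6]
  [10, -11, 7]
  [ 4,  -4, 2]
λ = -1: alg = 1, geom = 1; λ = 0: alg = 2, geom = 1

Step 1 — factor the characteristic polynomial to read off the algebraic multiplicities:
  χ_A(x) = x^2*(x + 1)

Step 2 — compute geometric multiplicities via the rank-nullity identity g(λ) = n − rank(A − λI):
  rank(A − (-1)·I) = 2, so dim ker(A − (-1)·I) = n − 2 = 1
  rank(A − (0)·I) = 2, so dim ker(A − (0)·I) = n − 2 = 1

Summary:
  λ = -1: algebraic multiplicity = 1, geometric multiplicity = 1
  λ = 0: algebraic multiplicity = 2, geometric multiplicity = 1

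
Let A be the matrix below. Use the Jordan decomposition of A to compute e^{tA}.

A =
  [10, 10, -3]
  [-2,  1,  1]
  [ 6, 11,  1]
e^{tA} =
  [-t^2*exp(4*t) + 6*t*exp(4*t) + exp(4*t), -3*t^2*exp(4*t)/2 + 10*t*exp(4*t), t^2*exp(4*t)/2 - 3*t*exp(4*t)]
  [-2*t*exp(4*t), -3*t*exp(4*t) + exp(4*t), t*exp(4*t)]
  [-2*t^2*exp(4*t) + 6*t*exp(4*t), -3*t^2*exp(4*t) + 11*t*exp(4*t), t^2*exp(4*t) - 3*t*exp(4*t) + exp(4*t)]

Strategy: write A = P · J · P⁻¹ where J is a Jordan canonical form, so e^{tA} = P · e^{tJ} · P⁻¹, and e^{tJ} can be computed block-by-block.

A has Jordan form
J =
  [4, 1, 0]
  [0, 4, 1]
  [0, 0, 4]
(up to reordering of blocks).

Per-block formulas:
  For a 3×3 Jordan block J_3(4): exp(t · J_3(4)) = e^(4t)·(I + t·N + (t^2/2)·N^2), where N is the 3×3 nilpotent shift.

After assembling e^{tJ} and conjugating by P, we get:

e^{tA} =
  [-t^2*exp(4*t) + 6*t*exp(4*t) + exp(4*t), -3*t^2*exp(4*t)/2 + 10*t*exp(4*t), t^2*exp(4*t)/2 - 3*t*exp(4*t)]
  [-2*t*exp(4*t), -3*t*exp(4*t) + exp(4*t), t*exp(4*t)]
  [-2*t^2*exp(4*t) + 6*t*exp(4*t), -3*t^2*exp(4*t) + 11*t*exp(4*t), t^2*exp(4*t) - 3*t*exp(4*t) + exp(4*t)]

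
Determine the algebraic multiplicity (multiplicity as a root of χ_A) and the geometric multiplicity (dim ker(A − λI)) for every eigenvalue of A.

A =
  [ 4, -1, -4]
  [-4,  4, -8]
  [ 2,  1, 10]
λ = 6: alg = 3, geom = 2

Step 1 — factor the characteristic polynomial to read off the algebraic multiplicities:
  χ_A(x) = (x - 6)^3

Step 2 — compute geometric multiplicities via the rank-nullity identity g(λ) = n − rank(A − λI):
  rank(A − (6)·I) = 1, so dim ker(A − (6)·I) = n − 1 = 2

Summary:
  λ = 6: algebraic multiplicity = 3, geometric multiplicity = 2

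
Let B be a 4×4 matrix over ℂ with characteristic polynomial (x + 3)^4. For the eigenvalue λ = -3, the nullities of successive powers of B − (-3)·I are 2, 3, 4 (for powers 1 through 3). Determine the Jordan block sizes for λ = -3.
Block sizes for λ = -3: [3, 1]

From the dimensions of kernels of powers, the number of Jordan blocks of size at least j is d_j − d_{j−1} where d_j = dim ker(N^j) (with d_0 = 0). Computing the differences gives [2, 1, 1].
The number of blocks of size exactly k is (#blocks of size ≥ k) − (#blocks of size ≥ k + 1), so the partition is: 1 block(s) of size 1, 1 block(s) of size 3.
In nonincreasing order the block sizes are [3, 1].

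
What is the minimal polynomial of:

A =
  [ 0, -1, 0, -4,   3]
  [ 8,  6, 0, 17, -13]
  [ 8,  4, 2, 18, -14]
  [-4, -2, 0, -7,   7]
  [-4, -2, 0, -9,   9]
x^2 - 4*x + 4

The characteristic polynomial is χ_A(x) = (x - 2)^5, so the eigenvalues are known. The minimal polynomial is
  m_A(x) = Π_λ (x − λ)^{k_λ}
where k_λ is the size of the *largest* Jordan block for λ (equivalently, the smallest k with (A − λI)^k v = 0 for every generalised eigenvector v of λ).

  λ = 2: largest Jordan block has size 2, contributing (x − 2)^2

So m_A(x) = (x - 2)^2 = x^2 - 4*x + 4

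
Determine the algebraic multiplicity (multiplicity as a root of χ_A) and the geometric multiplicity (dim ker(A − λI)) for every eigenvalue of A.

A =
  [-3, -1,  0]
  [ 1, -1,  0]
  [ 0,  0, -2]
λ = -2: alg = 3, geom = 2

Step 1 — factor the characteristic polynomial to read off the algebraic multiplicities:
  χ_A(x) = (x + 2)^3

Step 2 — compute geometric multiplicities via the rank-nullity identity g(λ) = n − rank(A − λI):
  rank(A − (-2)·I) = 1, so dim ker(A − (-2)·I) = n − 1 = 2

Summary:
  λ = -2: algebraic multiplicity = 3, geometric multiplicity = 2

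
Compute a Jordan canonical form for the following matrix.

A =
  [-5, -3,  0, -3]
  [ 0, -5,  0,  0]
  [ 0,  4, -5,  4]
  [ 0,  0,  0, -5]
J_2(-5) ⊕ J_1(-5) ⊕ J_1(-5)

The characteristic polynomial is
  det(x·I − A) = x^4 + 20*x^3 + 150*x^2 + 500*x + 625 = (x + 5)^4

Eigenvalues and multiplicities (the geometric multiplicity of λ is n − rank(A − λI), which equals the number of Jordan blocks for λ):
  λ = -5: algebraic multiplicity = 4, geometric multiplicity = 3

Determining the block sizes for each eigenvalue:
  λ = -5: 3 blocks summing to 4 forces exactly one block of size 2 and the rest size 1 → block sizes [2, 1, 1]

Assembling the blocks gives a Jordan form
J =
  [-5,  1,  0,  0]
  [ 0, -5,  0,  0]
  [ 0,  0, -5,  0]
  [ 0,  0,  0, -5]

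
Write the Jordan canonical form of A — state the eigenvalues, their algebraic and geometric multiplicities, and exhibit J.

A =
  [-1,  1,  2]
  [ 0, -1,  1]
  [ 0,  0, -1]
J_3(-1)

The characteristic polynomial is
  det(x·I − A) = x^3 + 3*x^2 + 3*x + 1 = (x + 1)^3

Eigenvalues and multiplicities (the geometric multiplicity of λ is n − rank(A − λI), which equals the number of Jordan blocks for λ):
  λ = -1: algebraic multiplicity = 3, geometric multiplicity = 1

Determining the block sizes for each eigenvalue:
  λ = -1: one block (gm = 1), so the single block has size am = 3 → block sizes [3]

Assembling the blocks gives a Jordan form
J =
  [-1,  1,  0]
  [ 0, -1,  1]
  [ 0,  0, -1]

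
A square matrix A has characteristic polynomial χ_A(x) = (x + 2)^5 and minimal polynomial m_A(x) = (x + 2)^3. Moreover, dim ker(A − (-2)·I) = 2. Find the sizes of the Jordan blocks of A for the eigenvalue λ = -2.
Block sizes for λ = -2: [3, 2]

Step 1 — from the characteristic polynomial, algebraic multiplicity of λ = -2 is 5. From dim ker(A − (-2)·I) = 2, there are exactly 2 Jordan blocks for λ = -2.
Step 2 — from the minimal polynomial, the factor (x + 2)^3 tells us the largest block for λ = -2 has size 3.
Step 3 — with total size 5, 2 blocks, and largest block 3, the block sizes (in nonincreasing order) are [3, 2].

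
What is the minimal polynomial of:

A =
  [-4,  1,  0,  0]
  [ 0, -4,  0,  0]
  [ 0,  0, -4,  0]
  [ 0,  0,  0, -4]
x^2 + 8*x + 16

The characteristic polynomial is χ_A(x) = (x + 4)^4, so the eigenvalues are known. The minimal polynomial is
  m_A(x) = Π_λ (x − λ)^{k_λ}
where k_λ is the size of the *largest* Jordan block for λ (equivalently, the smallest k with (A − λI)^k v = 0 for every generalised eigenvector v of λ).

  λ = -4: largest Jordan block has size 2, contributing (x + 4)^2

So m_A(x) = (x + 4)^2 = x^2 + 8*x + 16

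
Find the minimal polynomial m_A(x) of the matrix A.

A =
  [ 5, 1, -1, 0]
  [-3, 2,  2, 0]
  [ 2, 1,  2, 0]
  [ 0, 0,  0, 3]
x^3 - 9*x^2 + 27*x - 27

The characteristic polynomial is χ_A(x) = (x - 3)^4, so the eigenvalues are known. The minimal polynomial is
  m_A(x) = Π_λ (x − λ)^{k_λ}
where k_λ is the size of the *largest* Jordan block for λ (equivalently, the smallest k with (A − λI)^k v = 0 for every generalised eigenvector v of λ).

  λ = 3: largest Jordan block has size 3, contributing (x − 3)^3

So m_A(x) = (x - 3)^3 = x^3 - 9*x^2 + 27*x - 27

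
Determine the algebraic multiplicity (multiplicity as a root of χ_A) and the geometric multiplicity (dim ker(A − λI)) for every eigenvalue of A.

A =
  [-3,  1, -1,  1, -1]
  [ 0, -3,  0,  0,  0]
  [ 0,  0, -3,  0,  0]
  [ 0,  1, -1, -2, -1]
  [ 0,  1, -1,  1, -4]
λ = -3: alg = 5, geom = 4

Step 1 — factor the characteristic polynomial to read off the algebraic multiplicities:
  χ_A(x) = (x + 3)^5

Step 2 — compute geometric multiplicities via the rank-nullity identity g(λ) = n − rank(A − λI):
  rank(A − (-3)·I) = 1, so dim ker(A − (-3)·I) = n − 1 = 4

Summary:
  λ = -3: algebraic multiplicity = 5, geometric multiplicity = 4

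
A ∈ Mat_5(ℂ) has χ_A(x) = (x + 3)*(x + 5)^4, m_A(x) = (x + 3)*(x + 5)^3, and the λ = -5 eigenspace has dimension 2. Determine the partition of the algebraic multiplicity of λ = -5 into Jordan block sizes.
Block sizes for λ = -5: [3, 1]

Step 1 — from the characteristic polynomial, algebraic multiplicity of λ = -5 is 4. From dim ker(A − (-5)·I) = 2, there are exactly 2 Jordan blocks for λ = -5.
Step 2 — from the minimal polynomial, the factor (x + 5)^3 tells us the largest block for λ = -5 has size 3.
Step 3 — with total size 4, 2 blocks, and largest block 3, the block sizes (in nonincreasing order) are [3, 1].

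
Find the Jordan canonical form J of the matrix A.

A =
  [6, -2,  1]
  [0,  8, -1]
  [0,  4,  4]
J_2(6) ⊕ J_1(6)

The characteristic polynomial is
  det(x·I − A) = x^3 - 18*x^2 + 108*x - 216 = (x - 6)^3

Eigenvalues and multiplicities (the geometric multiplicity of λ is n − rank(A − λI), which equals the number of Jordan blocks for λ):
  λ = 6: algebraic multiplicity = 3, geometric multiplicity = 2

Determining the block sizes for each eigenvalue:
  λ = 6: 2 blocks summing to 3 forces exactly one block of size 2 and the rest size 1 → block sizes [2, 1]

Assembling the blocks gives a Jordan form
J =
  [6, 1, 0]
  [0, 6, 0]
  [0, 0, 6]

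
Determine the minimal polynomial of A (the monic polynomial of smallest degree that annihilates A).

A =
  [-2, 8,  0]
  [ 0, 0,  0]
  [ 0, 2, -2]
x^2 + 2*x

The characteristic polynomial is χ_A(x) = x*(x + 2)^2, so the eigenvalues are known. The minimal polynomial is
  m_A(x) = Π_λ (x − λ)^{k_λ}
where k_λ is the size of the *largest* Jordan block for λ (equivalently, the smallest k with (A − λI)^k v = 0 for every generalised eigenvector v of λ).

  λ = -2: largest Jordan block has size 1, contributing (x + 2)
  λ = 0: largest Jordan block has size 1, contributing (x − 0)

So m_A(x) = x*(x + 2) = x^2 + 2*x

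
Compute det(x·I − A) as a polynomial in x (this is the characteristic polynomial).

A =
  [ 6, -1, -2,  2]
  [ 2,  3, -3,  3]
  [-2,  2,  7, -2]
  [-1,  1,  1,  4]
x^4 - 20*x^3 + 150*x^2 - 500*x + 625

Expanding det(x·I − A) (e.g. by cofactor expansion or by noting that A is similar to its Jordan form J, which has the same characteristic polynomial as A) gives
  χ_A(x) = x^4 - 20*x^3 + 150*x^2 - 500*x + 625
which factors as (x - 5)^4. The eigenvalues (with algebraic multiplicities) are λ = 5 with multiplicity 4.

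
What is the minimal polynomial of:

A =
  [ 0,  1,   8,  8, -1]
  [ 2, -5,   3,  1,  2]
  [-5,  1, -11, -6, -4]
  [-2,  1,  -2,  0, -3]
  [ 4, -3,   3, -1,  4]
x^5 + 12*x^4 + 48*x^3 + 64*x^2

The characteristic polynomial is χ_A(x) = x^2*(x + 4)^3, so the eigenvalues are known. The minimal polynomial is
  m_A(x) = Π_λ (x − λ)^{k_λ}
where k_λ is the size of the *largest* Jordan block for λ (equivalently, the smallest k with (A − λI)^k v = 0 for every generalised eigenvector v of λ).

  λ = -4: largest Jordan block has size 3, contributing (x + 4)^3
  λ = 0: largest Jordan block has size 2, contributing (x − 0)^2

So m_A(x) = x^2*(x + 4)^3 = x^5 + 12*x^4 + 48*x^3 + 64*x^2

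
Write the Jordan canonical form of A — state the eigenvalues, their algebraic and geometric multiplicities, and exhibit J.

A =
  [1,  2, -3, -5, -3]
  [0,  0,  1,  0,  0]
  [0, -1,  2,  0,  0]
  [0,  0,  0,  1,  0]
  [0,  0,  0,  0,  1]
J_3(1) ⊕ J_1(1) ⊕ J_1(1)

The characteristic polynomial is
  det(x·I − A) = x^5 - 5*x^4 + 10*x^3 - 10*x^2 + 5*x - 1 = (x - 1)^5

Eigenvalues and multiplicities (the geometric multiplicity of λ is n − rank(A − λI), which equals the number of Jordan blocks for λ):
  λ = 1: algebraic multiplicity = 5, geometric multiplicity = 3

Determining the block sizes for each eigenvalue:
  λ = 1: with am = 5 and gm = 3, the partition is not yet determined (e.g. several partitions of 5 into 3 parts exist). Let N = A − (1)·I. Computing rank(N^1) = 2, rank(N^2) = 1, rank(N^3) = 0; the number of blocks of size ≥ j is rank(N^{j−1}) − rank(N^j), giving [3, 1, 1]. So we have 1 block(s) of size 3, 2 block(s) of size 1 → block sizes [3, 1, 1]

Assembling the blocks gives a Jordan form
J =
  [1, 1, 0, 0, 0]
  [0, 1, 1, 0, 0]
  [0, 0, 1, 0, 0]
  [0, 0, 0, 1, 0]
  [0, 0, 0, 0, 1]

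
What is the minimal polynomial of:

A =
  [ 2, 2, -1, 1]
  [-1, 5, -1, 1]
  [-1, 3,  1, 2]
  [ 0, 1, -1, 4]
x^2 - 6*x + 9

The characteristic polynomial is χ_A(x) = (x - 3)^4, so the eigenvalues are known. The minimal polynomial is
  m_A(x) = Π_λ (x − λ)^{k_λ}
where k_λ is the size of the *largest* Jordan block for λ (equivalently, the smallest k with (A − λI)^k v = 0 for every generalised eigenvector v of λ).

  λ = 3: largest Jordan block has size 2, contributing (x − 3)^2

So m_A(x) = (x - 3)^2 = x^2 - 6*x + 9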